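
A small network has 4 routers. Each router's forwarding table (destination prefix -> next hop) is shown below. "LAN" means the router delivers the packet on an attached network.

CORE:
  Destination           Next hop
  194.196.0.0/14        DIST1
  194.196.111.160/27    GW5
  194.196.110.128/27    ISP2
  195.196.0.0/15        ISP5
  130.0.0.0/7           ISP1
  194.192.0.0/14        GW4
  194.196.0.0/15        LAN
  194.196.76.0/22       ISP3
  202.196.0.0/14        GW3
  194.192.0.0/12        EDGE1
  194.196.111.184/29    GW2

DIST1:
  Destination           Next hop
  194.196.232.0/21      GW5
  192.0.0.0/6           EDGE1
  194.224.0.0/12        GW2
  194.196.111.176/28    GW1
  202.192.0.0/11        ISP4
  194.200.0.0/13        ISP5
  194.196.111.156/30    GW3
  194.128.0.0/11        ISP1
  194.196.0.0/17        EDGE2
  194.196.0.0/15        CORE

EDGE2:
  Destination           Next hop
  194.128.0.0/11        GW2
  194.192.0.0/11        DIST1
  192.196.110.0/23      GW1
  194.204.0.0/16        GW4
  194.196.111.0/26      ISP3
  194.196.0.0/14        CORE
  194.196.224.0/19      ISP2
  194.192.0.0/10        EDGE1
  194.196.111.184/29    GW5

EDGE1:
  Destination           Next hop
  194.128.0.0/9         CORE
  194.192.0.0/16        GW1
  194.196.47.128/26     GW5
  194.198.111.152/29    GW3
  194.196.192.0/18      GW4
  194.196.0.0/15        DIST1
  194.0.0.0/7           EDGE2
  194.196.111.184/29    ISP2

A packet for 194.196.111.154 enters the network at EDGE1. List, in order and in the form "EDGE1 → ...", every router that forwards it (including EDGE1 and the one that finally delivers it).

At EDGE1: longest match for 194.196.111.154 is 194.196.0.0/15 -> DIST1
At DIST1: longest match for 194.196.111.154 is 194.196.0.0/17 -> EDGE2
At EDGE2: longest match for 194.196.111.154 is 194.196.0.0/14 -> CORE
At CORE: longest match for 194.196.111.154 is 194.196.0.0/15 -> LAN

EDGE1 → DIST1 → EDGE2 → CORE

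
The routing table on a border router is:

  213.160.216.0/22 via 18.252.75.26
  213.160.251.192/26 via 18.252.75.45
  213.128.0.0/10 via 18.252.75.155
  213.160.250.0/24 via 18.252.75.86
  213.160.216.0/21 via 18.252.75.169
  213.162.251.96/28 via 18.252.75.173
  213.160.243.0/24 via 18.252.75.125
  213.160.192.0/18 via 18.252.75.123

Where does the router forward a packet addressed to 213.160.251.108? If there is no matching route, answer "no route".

18.252.75.123

Routes whose prefix contains 213.160.251.108:
  213.128.0.0/10 (213.128.0.0 - 213.191.255.255) -> 18.252.75.155
  213.160.192.0/18 (213.160.192.0 - 213.160.255.255) -> 18.252.75.123
More-specific entries that do NOT match:
  213.162.251.96/28 (213.162.251.96 - 213.162.251.111) does not contain 213.160.251.108
  213.160.251.192/26 (213.160.251.192 - 213.160.251.255) does not contain 213.160.251.108
  213.160.250.0/24 (213.160.250.0 - 213.160.250.255) does not contain 213.160.251.108
  213.160.243.0/24 (213.160.243.0 - 213.160.243.255) does not contain 213.160.251.108
  213.160.216.0/22 (213.160.216.0 - 213.160.219.255) does not contain 213.160.251.108
  213.160.216.0/21 (213.160.216.0 - 213.160.223.255) does not contain 213.160.251.108
Longest matching prefix is /18 -> next hop 18.252.75.123.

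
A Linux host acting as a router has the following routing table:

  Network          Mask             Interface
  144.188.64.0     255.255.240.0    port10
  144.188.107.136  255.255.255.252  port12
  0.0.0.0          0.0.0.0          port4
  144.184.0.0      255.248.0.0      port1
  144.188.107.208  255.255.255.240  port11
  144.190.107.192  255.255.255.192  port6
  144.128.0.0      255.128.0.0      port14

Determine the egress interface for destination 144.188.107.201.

port1

Routes whose prefix contains 144.188.107.201:
  0.0.0.0/0 (default, matches everything) -> port4
  144.128.0.0/9 (144.128.0.0 - 144.255.255.255) -> port14
  144.184.0.0/13 (144.184.0.0 - 144.191.255.255) -> port1
More-specific entries that do NOT match:
  144.188.107.136/30 (144.188.107.136 - 144.188.107.139) does not contain 144.188.107.201
  144.188.107.208/28 (144.188.107.208 - 144.188.107.223) does not contain 144.188.107.201
  144.190.107.192/26 (144.190.107.192 - 144.190.107.255) does not contain 144.188.107.201
  144.188.64.0/20 (144.188.64.0 - 144.188.79.255) does not contain 144.188.107.201
Longest matching prefix is /13 -> interface port1.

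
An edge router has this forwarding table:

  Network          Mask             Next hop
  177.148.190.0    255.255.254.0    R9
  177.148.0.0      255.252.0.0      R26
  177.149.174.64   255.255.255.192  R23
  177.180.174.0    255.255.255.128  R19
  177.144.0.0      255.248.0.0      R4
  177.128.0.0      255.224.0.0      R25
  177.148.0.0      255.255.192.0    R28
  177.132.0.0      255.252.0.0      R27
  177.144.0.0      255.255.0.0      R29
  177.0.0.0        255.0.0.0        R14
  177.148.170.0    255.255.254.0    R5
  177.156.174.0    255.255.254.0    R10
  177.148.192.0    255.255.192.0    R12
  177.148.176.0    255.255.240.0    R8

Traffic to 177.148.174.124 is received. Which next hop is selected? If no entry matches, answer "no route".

R26

Routes whose prefix contains 177.148.174.124:
  177.0.0.0/8 (177.0.0.0 - 177.255.255.255) -> R14
  177.128.0.0/11 (177.128.0.0 - 177.159.255.255) -> R25
  177.144.0.0/13 (177.144.0.0 - 177.151.255.255) -> R4
  177.148.0.0/14 (177.148.0.0 - 177.151.255.255) -> R26
More-specific entries that do NOT match:
  177.149.174.64/26 (177.149.174.64 - 177.149.174.127) does not contain 177.148.174.124
  177.180.174.0/25 (177.180.174.0 - 177.180.174.127) does not contain 177.148.174.124
  177.148.190.0/23 (177.148.190.0 - 177.148.191.255) does not contain 177.148.174.124
  177.148.170.0/23 (177.148.170.0 - 177.148.171.255) does not contain 177.148.174.124
  177.156.174.0/23 (177.156.174.0 - 177.156.175.255) does not contain 177.148.174.124
  177.148.176.0/20 (177.148.176.0 - 177.148.191.255) does not contain 177.148.174.124
  177.148.0.0/18 (177.148.0.0 - 177.148.63.255) does not contain 177.148.174.124
  177.148.192.0/18 (177.148.192.0 - 177.148.255.255) does not contain 177.148.174.124
  177.144.0.0/16 (177.144.0.0 - 177.144.255.255) does not contain 177.148.174.124
Longest matching prefix is /14 -> next hop R26.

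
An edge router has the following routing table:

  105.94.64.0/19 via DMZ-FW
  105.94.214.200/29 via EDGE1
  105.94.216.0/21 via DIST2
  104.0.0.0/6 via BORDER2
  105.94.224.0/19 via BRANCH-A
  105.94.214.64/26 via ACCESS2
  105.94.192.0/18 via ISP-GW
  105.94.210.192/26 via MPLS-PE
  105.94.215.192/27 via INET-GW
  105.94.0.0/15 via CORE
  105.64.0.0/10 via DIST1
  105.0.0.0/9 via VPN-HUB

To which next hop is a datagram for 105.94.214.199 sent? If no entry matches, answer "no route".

ISP-GW

Routes whose prefix contains 105.94.214.199:
  104.0.0.0/6 (104.0.0.0 - 107.255.255.255) -> BORDER2
  105.0.0.0/9 (105.0.0.0 - 105.127.255.255) -> VPN-HUB
  105.64.0.0/10 (105.64.0.0 - 105.127.255.255) -> DIST1
  105.94.0.0/15 (105.94.0.0 - 105.95.255.255) -> CORE
  105.94.192.0/18 (105.94.192.0 - 105.94.255.255) -> ISP-GW
More-specific entries that do NOT match:
  105.94.214.200/29 (105.94.214.200 - 105.94.214.207) does not contain 105.94.214.199
  105.94.215.192/27 (105.94.215.192 - 105.94.215.223) does not contain 105.94.214.199
  105.94.214.64/26 (105.94.214.64 - 105.94.214.127) does not contain 105.94.214.199
  105.94.210.192/26 (105.94.210.192 - 105.94.210.255) does not contain 105.94.214.199
  105.94.216.0/21 (105.94.216.0 - 105.94.223.255) does not contain 105.94.214.199
  105.94.64.0/19 (105.94.64.0 - 105.94.95.255) does not contain 105.94.214.199
  105.94.224.0/19 (105.94.224.0 - 105.94.255.255) does not contain 105.94.214.199
Longest matching prefix is /18 -> next hop ISP-GW.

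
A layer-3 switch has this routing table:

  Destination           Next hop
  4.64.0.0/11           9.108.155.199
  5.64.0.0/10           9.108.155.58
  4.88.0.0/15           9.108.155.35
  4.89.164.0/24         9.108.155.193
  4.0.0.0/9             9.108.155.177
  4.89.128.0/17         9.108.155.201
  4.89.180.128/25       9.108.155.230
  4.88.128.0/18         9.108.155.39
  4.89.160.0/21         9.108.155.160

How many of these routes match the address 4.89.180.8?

4

Prefixes containing 4.89.180.8:
  4.0.0.0/9 (4.0.0.0 - 4.127.255.255)
  4.64.0.0/11 (4.64.0.0 - 4.95.255.255)
  4.88.0.0/15 (4.88.0.0 - 4.89.255.255)
  4.89.128.0/17 (4.89.128.0 - 4.89.255.255)
Total matching entries: 4.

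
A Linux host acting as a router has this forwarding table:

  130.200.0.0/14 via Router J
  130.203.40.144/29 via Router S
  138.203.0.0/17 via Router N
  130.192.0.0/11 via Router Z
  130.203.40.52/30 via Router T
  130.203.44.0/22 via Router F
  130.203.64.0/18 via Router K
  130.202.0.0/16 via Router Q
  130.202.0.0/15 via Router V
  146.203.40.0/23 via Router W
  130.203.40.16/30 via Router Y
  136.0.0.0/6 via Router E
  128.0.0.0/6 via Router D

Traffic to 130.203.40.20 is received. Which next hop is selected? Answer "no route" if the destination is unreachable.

Routes whose prefix contains 130.203.40.20:
  128.0.0.0/6 (128.0.0.0 - 131.255.255.255) -> Router D
  130.192.0.0/11 (130.192.0.0 - 130.223.255.255) -> Router Z
  130.200.0.0/14 (130.200.0.0 - 130.203.255.255) -> Router J
  130.202.0.0/15 (130.202.0.0 - 130.203.255.255) -> Router V
More-specific entries that do NOT match:
  130.203.40.52/30 (130.203.40.52 - 130.203.40.55) does not contain 130.203.40.20
  130.203.40.16/30 (130.203.40.16 - 130.203.40.19) does not contain 130.203.40.20
  130.203.40.144/29 (130.203.40.144 - 130.203.40.151) does not contain 130.203.40.20
  146.203.40.0/23 (146.203.40.0 - 146.203.41.255) does not contain 130.203.40.20
  130.203.44.0/22 (130.203.44.0 - 130.203.47.255) does not contain 130.203.40.20
  130.203.64.0/18 (130.203.64.0 - 130.203.127.255) does not contain 130.203.40.20
  138.203.0.0/17 (138.203.0.0 - 138.203.127.255) does not contain 130.203.40.20
  130.202.0.0/16 (130.202.0.0 - 130.202.255.255) does not contain 130.203.40.20
Longest matching prefix is /15 -> next hop Router V.

Router V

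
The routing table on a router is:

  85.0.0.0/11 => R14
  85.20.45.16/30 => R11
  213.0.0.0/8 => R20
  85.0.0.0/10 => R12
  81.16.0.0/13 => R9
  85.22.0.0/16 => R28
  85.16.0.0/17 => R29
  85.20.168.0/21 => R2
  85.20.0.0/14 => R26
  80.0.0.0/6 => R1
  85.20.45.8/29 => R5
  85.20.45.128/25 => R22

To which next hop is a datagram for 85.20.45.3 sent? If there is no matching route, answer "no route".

Routes whose prefix contains 85.20.45.3:
  85.0.0.0/10 (85.0.0.0 - 85.63.255.255) -> R12
  85.0.0.0/11 (85.0.0.0 - 85.31.255.255) -> R14
  85.20.0.0/14 (85.20.0.0 - 85.23.255.255) -> R26
More-specific entries that do NOT match:
  85.20.45.16/30 (85.20.45.16 - 85.20.45.19) does not contain 85.20.45.3
  85.20.45.8/29 (85.20.45.8 - 85.20.45.15) does not contain 85.20.45.3
  85.20.45.128/25 (85.20.45.128 - 85.20.45.255) does not contain 85.20.45.3
  85.20.168.0/21 (85.20.168.0 - 85.20.175.255) does not contain 85.20.45.3
  85.16.0.0/17 (85.16.0.0 - 85.16.127.255) does not contain 85.20.45.3
  85.22.0.0/16 (85.22.0.0 - 85.22.255.255) does not contain 85.20.45.3
Longest matching prefix is /14 -> next hop R26.

R26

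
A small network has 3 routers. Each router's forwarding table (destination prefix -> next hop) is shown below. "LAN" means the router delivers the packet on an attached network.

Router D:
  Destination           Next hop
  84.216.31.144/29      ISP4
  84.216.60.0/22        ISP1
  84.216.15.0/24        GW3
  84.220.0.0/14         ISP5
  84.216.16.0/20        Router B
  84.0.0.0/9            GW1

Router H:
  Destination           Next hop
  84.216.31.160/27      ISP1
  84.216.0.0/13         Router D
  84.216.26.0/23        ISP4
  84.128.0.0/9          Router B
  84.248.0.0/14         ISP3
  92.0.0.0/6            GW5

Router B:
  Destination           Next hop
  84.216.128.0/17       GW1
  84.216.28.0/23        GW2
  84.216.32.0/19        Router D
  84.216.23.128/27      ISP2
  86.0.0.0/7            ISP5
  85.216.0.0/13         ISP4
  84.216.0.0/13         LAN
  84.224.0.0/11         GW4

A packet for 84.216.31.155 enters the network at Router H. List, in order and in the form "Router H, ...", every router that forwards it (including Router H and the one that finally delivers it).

At Router H: longest match for 84.216.31.155 is 84.216.0.0/13 -> Router D
At Router D: longest match for 84.216.31.155 is 84.216.16.0/20 -> Router B
At Router B: longest match for 84.216.31.155 is 84.216.0.0/13 -> LAN

Router H, Router D, Router B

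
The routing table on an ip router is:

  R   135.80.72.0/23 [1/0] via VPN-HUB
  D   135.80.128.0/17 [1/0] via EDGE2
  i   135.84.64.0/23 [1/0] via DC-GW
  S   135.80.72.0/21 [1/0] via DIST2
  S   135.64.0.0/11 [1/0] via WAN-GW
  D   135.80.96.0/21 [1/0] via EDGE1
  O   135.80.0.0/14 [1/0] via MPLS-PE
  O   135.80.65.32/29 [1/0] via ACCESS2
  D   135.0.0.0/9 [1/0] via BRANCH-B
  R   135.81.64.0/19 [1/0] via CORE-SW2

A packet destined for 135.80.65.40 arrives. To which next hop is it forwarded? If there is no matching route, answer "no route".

Routes whose prefix contains 135.80.65.40:
  135.0.0.0/9 (135.0.0.0 - 135.127.255.255) -> BRANCH-B
  135.64.0.0/11 (135.64.0.0 - 135.95.255.255) -> WAN-GW
  135.80.0.0/14 (135.80.0.0 - 135.83.255.255) -> MPLS-PE
More-specific entries that do NOT match:
  135.80.65.32/29 (135.80.65.32 - 135.80.65.39) does not contain 135.80.65.40
  135.80.72.0/23 (135.80.72.0 - 135.80.73.255) does not contain 135.80.65.40
  135.84.64.0/23 (135.84.64.0 - 135.84.65.255) does not contain 135.80.65.40
  135.80.72.0/21 (135.80.72.0 - 135.80.79.255) does not contain 135.80.65.40
  135.80.96.0/21 (135.80.96.0 - 135.80.103.255) does not contain 135.80.65.40
  135.81.64.0/19 (135.81.64.0 - 135.81.95.255) does not contain 135.80.65.40
  135.80.128.0/17 (135.80.128.0 - 135.80.255.255) does not contain 135.80.65.40
Longest matching prefix is /14 -> next hop MPLS-PE.

MPLS-PE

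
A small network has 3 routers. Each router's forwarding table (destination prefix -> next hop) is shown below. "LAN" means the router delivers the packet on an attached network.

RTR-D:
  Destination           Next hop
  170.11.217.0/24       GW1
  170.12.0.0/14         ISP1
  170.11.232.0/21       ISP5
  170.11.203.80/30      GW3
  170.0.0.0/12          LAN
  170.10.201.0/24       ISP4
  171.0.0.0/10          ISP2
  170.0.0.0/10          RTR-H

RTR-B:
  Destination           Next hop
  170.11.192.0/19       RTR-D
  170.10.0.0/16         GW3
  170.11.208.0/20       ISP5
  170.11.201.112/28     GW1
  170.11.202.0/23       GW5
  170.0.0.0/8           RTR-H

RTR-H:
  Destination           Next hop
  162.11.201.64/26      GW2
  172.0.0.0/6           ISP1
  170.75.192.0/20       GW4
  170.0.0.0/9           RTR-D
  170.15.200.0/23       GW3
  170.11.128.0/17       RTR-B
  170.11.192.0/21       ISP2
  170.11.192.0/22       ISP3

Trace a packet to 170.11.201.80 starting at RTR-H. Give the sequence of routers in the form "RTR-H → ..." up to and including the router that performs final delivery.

RTR-H → RTR-B → RTR-D

At RTR-H: longest match for 170.11.201.80 is 170.11.128.0/17 -> RTR-B
At RTR-B: longest match for 170.11.201.80 is 170.11.192.0/19 -> RTR-D
At RTR-D: longest match for 170.11.201.80 is 170.0.0.0/12 -> LAN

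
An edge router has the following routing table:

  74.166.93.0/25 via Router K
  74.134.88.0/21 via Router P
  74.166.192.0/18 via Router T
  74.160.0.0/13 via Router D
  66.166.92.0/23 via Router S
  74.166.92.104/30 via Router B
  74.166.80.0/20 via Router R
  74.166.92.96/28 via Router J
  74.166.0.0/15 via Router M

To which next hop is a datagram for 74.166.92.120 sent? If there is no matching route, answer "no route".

Routes whose prefix contains 74.166.92.120:
  74.160.0.0/13 (74.160.0.0 - 74.167.255.255) -> Router D
  74.166.0.0/15 (74.166.0.0 - 74.167.255.255) -> Router M
  74.166.80.0/20 (74.166.80.0 - 74.166.95.255) -> Router R
More-specific entries that do NOT match:
  74.166.92.104/30 (74.166.92.104 - 74.166.92.107) does not contain 74.166.92.120
  74.166.92.96/28 (74.166.92.96 - 74.166.92.111) does not contain 74.166.92.120
  74.166.93.0/25 (74.166.93.0 - 74.166.93.127) does not contain 74.166.92.120
  66.166.92.0/23 (66.166.92.0 - 66.166.93.255) does not contain 74.166.92.120
  74.134.88.0/21 (74.134.88.0 - 74.134.95.255) does not contain 74.166.92.120
Longest matching prefix is /20 -> next hop Router R.

Router R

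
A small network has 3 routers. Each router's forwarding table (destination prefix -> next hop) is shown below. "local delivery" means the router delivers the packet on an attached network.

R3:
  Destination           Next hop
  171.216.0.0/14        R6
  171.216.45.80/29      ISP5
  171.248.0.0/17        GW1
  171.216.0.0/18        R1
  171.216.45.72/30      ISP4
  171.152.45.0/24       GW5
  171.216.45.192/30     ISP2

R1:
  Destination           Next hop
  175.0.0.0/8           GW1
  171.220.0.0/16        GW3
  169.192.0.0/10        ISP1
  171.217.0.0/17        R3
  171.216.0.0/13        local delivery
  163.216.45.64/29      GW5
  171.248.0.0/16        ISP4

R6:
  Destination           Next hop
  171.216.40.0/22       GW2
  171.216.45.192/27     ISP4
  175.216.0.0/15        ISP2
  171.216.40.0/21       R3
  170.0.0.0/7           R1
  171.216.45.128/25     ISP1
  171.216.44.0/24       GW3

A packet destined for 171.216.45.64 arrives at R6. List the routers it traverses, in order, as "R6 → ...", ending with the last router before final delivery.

R6 → R3 → R1

At R6: longest match for 171.216.45.64 is 171.216.40.0/21 -> R3
At R3: longest match for 171.216.45.64 is 171.216.0.0/18 -> R1
At R1: longest match for 171.216.45.64 is 171.216.0.0/13 -> local delivery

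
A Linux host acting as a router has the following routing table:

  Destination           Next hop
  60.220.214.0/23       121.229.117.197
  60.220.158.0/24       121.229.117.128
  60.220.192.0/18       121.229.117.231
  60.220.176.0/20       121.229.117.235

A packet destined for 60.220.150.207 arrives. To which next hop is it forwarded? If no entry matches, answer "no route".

No entry's prefix contains 60.220.150.207; there is no default route.

no route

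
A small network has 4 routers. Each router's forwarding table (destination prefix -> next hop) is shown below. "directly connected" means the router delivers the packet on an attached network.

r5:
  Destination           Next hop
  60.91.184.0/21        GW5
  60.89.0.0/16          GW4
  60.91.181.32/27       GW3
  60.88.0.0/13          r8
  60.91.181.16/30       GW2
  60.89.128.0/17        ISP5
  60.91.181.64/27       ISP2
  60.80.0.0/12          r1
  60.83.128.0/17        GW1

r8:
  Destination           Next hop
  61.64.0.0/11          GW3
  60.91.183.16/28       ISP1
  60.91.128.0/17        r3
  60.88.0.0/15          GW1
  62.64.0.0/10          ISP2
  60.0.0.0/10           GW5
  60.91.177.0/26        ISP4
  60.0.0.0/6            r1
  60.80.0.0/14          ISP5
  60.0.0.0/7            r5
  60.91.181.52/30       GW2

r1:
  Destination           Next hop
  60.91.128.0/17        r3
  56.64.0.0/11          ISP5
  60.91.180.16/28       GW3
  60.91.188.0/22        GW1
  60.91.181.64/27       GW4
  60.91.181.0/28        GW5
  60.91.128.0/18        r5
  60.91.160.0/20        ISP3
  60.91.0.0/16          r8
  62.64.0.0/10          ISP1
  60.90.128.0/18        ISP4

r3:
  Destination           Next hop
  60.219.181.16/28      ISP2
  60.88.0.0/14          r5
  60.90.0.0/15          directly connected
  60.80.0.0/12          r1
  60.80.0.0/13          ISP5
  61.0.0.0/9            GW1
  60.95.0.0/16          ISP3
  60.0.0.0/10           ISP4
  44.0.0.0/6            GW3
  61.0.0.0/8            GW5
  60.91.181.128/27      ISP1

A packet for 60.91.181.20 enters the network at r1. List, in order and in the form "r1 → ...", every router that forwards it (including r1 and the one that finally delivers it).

r1 → r5 → r8 → r3

At r1: longest match for 60.91.181.20 is 60.91.128.0/18 -> r5
At r5: longest match for 60.91.181.20 is 60.88.0.0/13 -> r8
At r8: longest match for 60.91.181.20 is 60.91.128.0/17 -> r3
At r3: longest match for 60.91.181.20 is 60.90.0.0/15 -> directly connected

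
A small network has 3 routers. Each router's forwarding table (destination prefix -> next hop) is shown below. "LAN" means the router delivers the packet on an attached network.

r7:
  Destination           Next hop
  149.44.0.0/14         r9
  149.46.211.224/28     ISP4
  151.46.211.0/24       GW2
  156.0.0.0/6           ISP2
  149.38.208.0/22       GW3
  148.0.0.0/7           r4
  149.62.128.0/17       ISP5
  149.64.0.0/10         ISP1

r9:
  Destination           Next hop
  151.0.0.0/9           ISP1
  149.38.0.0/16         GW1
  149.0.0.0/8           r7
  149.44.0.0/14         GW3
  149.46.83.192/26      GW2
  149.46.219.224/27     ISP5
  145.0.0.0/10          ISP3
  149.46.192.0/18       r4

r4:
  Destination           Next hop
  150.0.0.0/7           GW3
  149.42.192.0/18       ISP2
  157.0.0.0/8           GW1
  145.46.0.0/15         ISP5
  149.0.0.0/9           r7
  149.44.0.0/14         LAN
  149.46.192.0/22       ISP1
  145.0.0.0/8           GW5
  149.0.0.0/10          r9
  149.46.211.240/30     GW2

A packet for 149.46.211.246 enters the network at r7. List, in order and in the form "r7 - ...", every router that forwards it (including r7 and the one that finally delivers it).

At r7: longest match for 149.46.211.246 is 149.44.0.0/14 -> r9
At r9: longest match for 149.46.211.246 is 149.46.192.0/18 -> r4
At r4: longest match for 149.46.211.246 is 149.44.0.0/14 -> LAN

r7 - r9 - r4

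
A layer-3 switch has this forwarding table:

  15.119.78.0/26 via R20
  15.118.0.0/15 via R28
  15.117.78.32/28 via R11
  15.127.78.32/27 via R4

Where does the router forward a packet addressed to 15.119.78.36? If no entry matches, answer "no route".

Routes whose prefix contains 15.119.78.36:
  15.118.0.0/15 (15.118.0.0 - 15.119.255.255) -> R28
  15.119.78.0/26 (15.119.78.0 - 15.119.78.63) -> R20
More-specific entries that do NOT match:
  15.117.78.32/28 (15.117.78.32 - 15.117.78.47) does not contain 15.119.78.36
  15.127.78.32/27 (15.127.78.32 - 15.127.78.63) does not contain 15.119.78.36
Longest matching prefix is /26 -> next hop R20.

R20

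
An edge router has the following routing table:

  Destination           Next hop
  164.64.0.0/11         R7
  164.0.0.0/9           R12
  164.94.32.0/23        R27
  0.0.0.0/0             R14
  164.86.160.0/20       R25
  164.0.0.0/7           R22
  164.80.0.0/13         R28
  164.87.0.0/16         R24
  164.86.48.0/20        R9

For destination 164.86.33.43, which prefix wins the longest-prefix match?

164.80.0.0/13

Entries matching 164.86.33.43:
  0.0.0.0/0 (default, matches everything)
  164.0.0.0/7 (164.0.0.0 - 165.255.255.255)
  164.0.0.0/9 (164.0.0.0 - 164.127.255.255)
  164.64.0.0/11 (164.64.0.0 - 164.95.255.255)
  164.80.0.0/13 (164.80.0.0 - 164.87.255.255)
Most specific is 164.80.0.0/13.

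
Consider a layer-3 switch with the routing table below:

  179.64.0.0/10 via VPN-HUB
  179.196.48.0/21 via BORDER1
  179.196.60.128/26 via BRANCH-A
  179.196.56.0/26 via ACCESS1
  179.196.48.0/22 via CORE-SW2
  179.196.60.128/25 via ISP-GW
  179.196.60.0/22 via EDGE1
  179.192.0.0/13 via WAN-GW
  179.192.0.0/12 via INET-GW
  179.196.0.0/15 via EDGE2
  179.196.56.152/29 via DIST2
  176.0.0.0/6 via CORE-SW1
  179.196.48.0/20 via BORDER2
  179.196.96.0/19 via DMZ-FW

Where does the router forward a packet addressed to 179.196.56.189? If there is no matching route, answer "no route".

BORDER2

Routes whose prefix contains 179.196.56.189:
  176.0.0.0/6 (176.0.0.0 - 179.255.255.255) -> CORE-SW1
  179.192.0.0/12 (179.192.0.0 - 179.207.255.255) -> INET-GW
  179.192.0.0/13 (179.192.0.0 - 179.199.255.255) -> WAN-GW
  179.196.0.0/15 (179.196.0.0 - 179.197.255.255) -> EDGE2
  179.196.48.0/20 (179.196.48.0 - 179.196.63.255) -> BORDER2
More-specific entries that do NOT match:
  179.196.56.152/29 (179.196.56.152 - 179.196.56.159) does not contain 179.196.56.189
  179.196.60.128/26 (179.196.60.128 - 179.196.60.191) does not contain 179.196.56.189
  179.196.56.0/26 (179.196.56.0 - 179.196.56.63) does not contain 179.196.56.189
  179.196.60.128/25 (179.196.60.128 - 179.196.60.255) does not contain 179.196.56.189
  179.196.48.0/22 (179.196.48.0 - 179.196.51.255) does not contain 179.196.56.189
  179.196.60.0/22 (179.196.60.0 - 179.196.63.255) does not contain 179.196.56.189
  179.196.48.0/21 (179.196.48.0 - 179.196.55.255) does not contain 179.196.56.189
Longest matching prefix is /20 -> next hop BORDER2.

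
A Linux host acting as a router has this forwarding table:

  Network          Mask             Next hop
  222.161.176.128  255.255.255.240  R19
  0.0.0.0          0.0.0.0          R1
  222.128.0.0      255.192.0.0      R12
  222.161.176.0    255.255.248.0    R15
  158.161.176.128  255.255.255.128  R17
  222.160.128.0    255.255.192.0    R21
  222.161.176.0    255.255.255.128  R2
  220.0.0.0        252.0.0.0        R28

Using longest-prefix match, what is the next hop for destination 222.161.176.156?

R15

Routes whose prefix contains 222.161.176.156:
  0.0.0.0/0 (default, matches everything) -> R1
  220.0.0.0/6 (220.0.0.0 - 223.255.255.255) -> R28
  222.128.0.0/10 (222.128.0.0 - 222.191.255.255) -> R12
  222.161.176.0/21 (222.161.176.0 - 222.161.183.255) -> R15
More-specific entries that do NOT match:
  222.161.176.128/28 (222.161.176.128 - 222.161.176.143) does not contain 222.161.176.156
  158.161.176.128/25 (158.161.176.128 - 158.161.176.255) does not contain 222.161.176.156
  222.161.176.0/25 (222.161.176.0 - 222.161.176.127) does not contain 222.161.176.156
Longest matching prefix is /21 -> next hop R15.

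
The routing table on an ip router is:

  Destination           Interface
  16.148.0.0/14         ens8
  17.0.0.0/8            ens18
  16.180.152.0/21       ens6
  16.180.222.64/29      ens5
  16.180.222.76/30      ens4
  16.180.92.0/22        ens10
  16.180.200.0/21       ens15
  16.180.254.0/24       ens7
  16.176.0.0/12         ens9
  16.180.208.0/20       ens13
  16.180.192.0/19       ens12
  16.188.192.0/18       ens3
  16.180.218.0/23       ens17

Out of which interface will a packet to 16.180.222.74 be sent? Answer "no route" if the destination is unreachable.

ens13

Routes whose prefix contains 16.180.222.74:
  16.176.0.0/12 (16.176.0.0 - 16.191.255.255) -> ens9
  16.180.192.0/19 (16.180.192.0 - 16.180.223.255) -> ens12
  16.180.208.0/20 (16.180.208.0 - 16.180.223.255) -> ens13
More-specific entries that do NOT match:
  16.180.222.76/30 (16.180.222.76 - 16.180.222.79) does not contain 16.180.222.74
  16.180.222.64/29 (16.180.222.64 - 16.180.222.71) does not contain 16.180.222.74
  16.180.254.0/24 (16.180.254.0 - 16.180.254.255) does not contain 16.180.222.74
  16.180.218.0/23 (16.180.218.0 - 16.180.219.255) does not contain 16.180.222.74
  16.180.92.0/22 (16.180.92.0 - 16.180.95.255) does not contain 16.180.222.74
  16.180.152.0/21 (16.180.152.0 - 16.180.159.255) does not contain 16.180.222.74
  16.180.200.0/21 (16.180.200.0 - 16.180.207.255) does not contain 16.180.222.74
Longest matching prefix is /20 -> interface ens13.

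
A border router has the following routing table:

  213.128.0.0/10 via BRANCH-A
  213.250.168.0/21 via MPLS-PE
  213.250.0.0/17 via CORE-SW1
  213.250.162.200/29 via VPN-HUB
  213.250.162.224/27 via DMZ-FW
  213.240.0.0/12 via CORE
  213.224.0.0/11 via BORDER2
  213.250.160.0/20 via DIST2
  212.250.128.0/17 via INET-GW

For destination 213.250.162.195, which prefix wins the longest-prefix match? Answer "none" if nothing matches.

213.250.160.0/20

Entries matching 213.250.162.195:
  213.224.0.0/11 (213.224.0.0 - 213.255.255.255)
  213.240.0.0/12 (213.240.0.0 - 213.255.255.255)
  213.250.160.0/20 (213.250.160.0 - 213.250.175.255)
Most specific is 213.250.160.0/20.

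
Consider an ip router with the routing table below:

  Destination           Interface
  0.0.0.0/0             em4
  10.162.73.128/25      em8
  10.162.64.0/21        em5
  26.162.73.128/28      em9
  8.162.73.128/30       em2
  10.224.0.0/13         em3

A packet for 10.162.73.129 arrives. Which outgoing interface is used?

em8

Routes whose prefix contains 10.162.73.129:
  0.0.0.0/0 (default, matches everything) -> em4
  10.162.73.128/25 (10.162.73.128 - 10.162.73.255) -> em8
More-specific entries that do NOT match:
  8.162.73.128/30 (8.162.73.128 - 8.162.73.131) does not contain 10.162.73.129
  26.162.73.128/28 (26.162.73.128 - 26.162.73.143) does not contain 10.162.73.129
Longest matching prefix is /25 -> interface em8.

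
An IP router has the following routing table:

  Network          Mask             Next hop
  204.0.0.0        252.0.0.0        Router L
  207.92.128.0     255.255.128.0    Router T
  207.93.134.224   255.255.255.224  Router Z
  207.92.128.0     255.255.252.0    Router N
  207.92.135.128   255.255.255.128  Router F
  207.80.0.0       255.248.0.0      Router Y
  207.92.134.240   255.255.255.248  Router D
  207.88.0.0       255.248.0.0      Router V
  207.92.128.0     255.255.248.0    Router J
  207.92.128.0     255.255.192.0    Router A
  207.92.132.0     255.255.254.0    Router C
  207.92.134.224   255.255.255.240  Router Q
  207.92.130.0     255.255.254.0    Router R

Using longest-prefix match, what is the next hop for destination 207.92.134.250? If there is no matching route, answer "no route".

Router J

Routes whose prefix contains 207.92.134.250:
  204.0.0.0/6 (204.0.0.0 - 207.255.255.255) -> Router L
  207.88.0.0/13 (207.88.0.0 - 207.95.255.255) -> Router V
  207.92.128.0/17 (207.92.128.0 - 207.92.255.255) -> Router T
  207.92.128.0/18 (207.92.128.0 - 207.92.191.255) -> Router A
  207.92.128.0/21 (207.92.128.0 - 207.92.135.255) -> Router J
More-specific entries that do NOT match:
  207.92.134.240/29 (207.92.134.240 - 207.92.134.247) does not contain 207.92.134.250
  207.92.134.224/28 (207.92.134.224 - 207.92.134.239) does not contain 207.92.134.250
  207.93.134.224/27 (207.93.134.224 - 207.93.134.255) does not contain 207.92.134.250
  207.92.135.128/25 (207.92.135.128 - 207.92.135.255) does not contain 207.92.134.250
  207.92.132.0/23 (207.92.132.0 - 207.92.133.255) does not contain 207.92.134.250
  207.92.130.0/23 (207.92.130.0 - 207.92.131.255) does not contain 207.92.134.250
  207.92.128.0/22 (207.92.128.0 - 207.92.131.255) does not contain 207.92.134.250
Longest matching prefix is /21 -> next hop Router J.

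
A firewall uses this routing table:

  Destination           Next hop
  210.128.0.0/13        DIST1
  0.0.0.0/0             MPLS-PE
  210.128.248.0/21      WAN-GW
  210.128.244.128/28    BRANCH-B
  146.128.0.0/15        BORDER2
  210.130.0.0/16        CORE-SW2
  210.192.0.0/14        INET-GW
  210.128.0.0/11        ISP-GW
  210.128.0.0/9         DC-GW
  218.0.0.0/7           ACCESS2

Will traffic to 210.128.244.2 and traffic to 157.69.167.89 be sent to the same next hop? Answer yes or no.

210.128.244.2: longest match 210.128.0.0/13 -> DIST1
157.69.167.89: longest match 0.0.0.0/0 -> MPLS-PE

no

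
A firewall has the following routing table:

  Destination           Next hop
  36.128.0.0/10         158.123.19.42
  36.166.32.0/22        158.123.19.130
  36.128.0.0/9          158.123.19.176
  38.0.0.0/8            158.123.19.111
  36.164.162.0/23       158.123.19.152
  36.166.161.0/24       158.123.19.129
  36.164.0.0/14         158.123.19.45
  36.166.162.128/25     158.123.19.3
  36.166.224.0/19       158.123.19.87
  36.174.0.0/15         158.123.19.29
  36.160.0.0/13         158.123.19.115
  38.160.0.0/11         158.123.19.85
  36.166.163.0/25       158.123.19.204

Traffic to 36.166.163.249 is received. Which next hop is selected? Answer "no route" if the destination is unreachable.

158.123.19.45

Routes whose prefix contains 36.166.163.249:
  36.128.0.0/9 (36.128.0.0 - 36.255.255.255) -> 158.123.19.176
  36.128.0.0/10 (36.128.0.0 - 36.191.255.255) -> 158.123.19.42
  36.160.0.0/13 (36.160.0.0 - 36.167.255.255) -> 158.123.19.115
  36.164.0.0/14 (36.164.0.0 - 36.167.255.255) -> 158.123.19.45
More-specific entries that do NOT match:
  36.166.162.128/25 (36.166.162.128 - 36.166.162.255) does not contain 36.166.163.249
  36.166.163.0/25 (36.166.163.0 - 36.166.163.127) does not contain 36.166.163.249
  36.166.161.0/24 (36.166.161.0 - 36.166.161.255) does not contain 36.166.163.249
  36.164.162.0/23 (36.164.162.0 - 36.164.163.255) does not contain 36.166.163.249
  36.166.32.0/22 (36.166.32.0 - 36.166.35.255) does not contain 36.166.163.249
  36.166.224.0/19 (36.166.224.0 - 36.166.255.255) does not contain 36.166.163.249
  36.174.0.0/15 (36.174.0.0 - 36.175.255.255) does not contain 36.166.163.249
Longest matching prefix is /14 -> next hop 158.123.19.45.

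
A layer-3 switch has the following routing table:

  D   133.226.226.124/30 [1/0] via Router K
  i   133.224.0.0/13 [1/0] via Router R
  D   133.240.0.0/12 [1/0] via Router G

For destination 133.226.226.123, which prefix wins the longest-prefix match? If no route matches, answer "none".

Entries matching 133.226.226.123:
  133.224.0.0/13 (133.224.0.0 - 133.231.255.255)
Most specific is 133.224.0.0/13.

133.224.0.0/13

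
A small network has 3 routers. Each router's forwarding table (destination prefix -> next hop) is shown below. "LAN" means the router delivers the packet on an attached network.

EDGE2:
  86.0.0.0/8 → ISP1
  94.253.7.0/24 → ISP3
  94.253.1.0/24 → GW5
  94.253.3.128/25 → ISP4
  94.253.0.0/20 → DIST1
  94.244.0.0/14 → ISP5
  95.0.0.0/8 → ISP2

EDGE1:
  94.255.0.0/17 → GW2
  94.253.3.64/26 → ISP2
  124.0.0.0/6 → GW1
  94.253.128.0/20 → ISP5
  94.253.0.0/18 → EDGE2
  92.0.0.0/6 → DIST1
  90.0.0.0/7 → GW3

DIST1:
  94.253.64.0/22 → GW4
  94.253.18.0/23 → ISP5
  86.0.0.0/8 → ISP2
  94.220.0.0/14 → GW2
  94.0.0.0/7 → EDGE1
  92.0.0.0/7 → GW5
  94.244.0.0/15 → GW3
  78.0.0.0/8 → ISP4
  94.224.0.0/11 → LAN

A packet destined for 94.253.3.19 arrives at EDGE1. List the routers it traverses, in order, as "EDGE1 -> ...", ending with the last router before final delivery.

At EDGE1: longest match for 94.253.3.19 is 94.253.0.0/18 -> EDGE2
At EDGE2: longest match for 94.253.3.19 is 94.253.0.0/20 -> DIST1
At DIST1: longest match for 94.253.3.19 is 94.224.0.0/11 -> LAN

EDGE1 -> EDGE2 -> DIST1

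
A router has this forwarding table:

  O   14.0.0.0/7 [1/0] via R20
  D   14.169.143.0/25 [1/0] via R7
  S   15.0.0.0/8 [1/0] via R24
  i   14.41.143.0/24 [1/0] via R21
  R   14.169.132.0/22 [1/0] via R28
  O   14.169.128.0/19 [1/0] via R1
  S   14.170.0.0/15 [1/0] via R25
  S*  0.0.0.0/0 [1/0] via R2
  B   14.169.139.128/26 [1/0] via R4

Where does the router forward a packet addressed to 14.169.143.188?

R1

Routes whose prefix contains 14.169.143.188:
  0.0.0.0/0 (default, matches everything) -> R2
  14.0.0.0/7 (14.0.0.0 - 15.255.255.255) -> R20
  14.169.128.0/19 (14.169.128.0 - 14.169.159.255) -> R1
More-specific entries that do NOT match:
  14.169.139.128/26 (14.169.139.128 - 14.169.139.191) does not contain 14.169.143.188
  14.169.143.0/25 (14.169.143.0 - 14.169.143.127) does not contain 14.169.143.188
  14.41.143.0/24 (14.41.143.0 - 14.41.143.255) does not contain 14.169.143.188
  14.169.132.0/22 (14.169.132.0 - 14.169.135.255) does not contain 14.169.143.188
Longest matching prefix is /19 -> next hop R1.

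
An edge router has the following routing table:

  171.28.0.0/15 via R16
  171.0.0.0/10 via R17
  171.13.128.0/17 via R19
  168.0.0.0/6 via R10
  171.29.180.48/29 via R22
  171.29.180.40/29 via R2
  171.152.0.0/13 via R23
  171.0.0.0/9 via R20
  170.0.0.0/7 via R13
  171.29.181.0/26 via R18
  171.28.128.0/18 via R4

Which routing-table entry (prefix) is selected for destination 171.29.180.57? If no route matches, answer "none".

171.28.0.0/15

Entries matching 171.29.180.57:
  168.0.0.0/6 (168.0.0.0 - 171.255.255.255)
  170.0.0.0/7 (170.0.0.0 - 171.255.255.255)
  171.0.0.0/9 (171.0.0.0 - 171.127.255.255)
  171.0.0.0/10 (171.0.0.0 - 171.63.255.255)
  171.28.0.0/15 (171.28.0.0 - 171.29.255.255)
Most specific is 171.28.0.0/15.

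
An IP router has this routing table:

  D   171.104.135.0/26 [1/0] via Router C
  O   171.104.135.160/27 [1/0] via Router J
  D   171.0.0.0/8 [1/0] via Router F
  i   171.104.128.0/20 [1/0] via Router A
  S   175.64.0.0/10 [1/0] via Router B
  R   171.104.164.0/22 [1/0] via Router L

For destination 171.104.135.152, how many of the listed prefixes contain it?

Prefixes containing 171.104.135.152:
  171.0.0.0/8 (171.0.0.0 - 171.255.255.255)
  171.104.128.0/20 (171.104.128.0 - 171.104.143.255)
Total matching entries: 2.

2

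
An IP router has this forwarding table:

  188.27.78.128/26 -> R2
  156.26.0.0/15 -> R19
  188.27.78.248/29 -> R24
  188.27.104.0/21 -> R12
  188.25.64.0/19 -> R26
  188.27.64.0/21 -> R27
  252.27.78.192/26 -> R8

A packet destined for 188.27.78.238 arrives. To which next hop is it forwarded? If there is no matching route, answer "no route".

No entry's prefix contains 188.27.78.238; there is no default route.

no route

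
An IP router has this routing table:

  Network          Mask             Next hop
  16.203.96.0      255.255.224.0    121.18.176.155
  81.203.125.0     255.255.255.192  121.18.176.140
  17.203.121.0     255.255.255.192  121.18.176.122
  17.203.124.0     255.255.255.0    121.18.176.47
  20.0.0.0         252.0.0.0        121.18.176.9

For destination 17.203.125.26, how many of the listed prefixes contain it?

0

No listed prefix contains 17.203.125.26.
Total matching entries: 0.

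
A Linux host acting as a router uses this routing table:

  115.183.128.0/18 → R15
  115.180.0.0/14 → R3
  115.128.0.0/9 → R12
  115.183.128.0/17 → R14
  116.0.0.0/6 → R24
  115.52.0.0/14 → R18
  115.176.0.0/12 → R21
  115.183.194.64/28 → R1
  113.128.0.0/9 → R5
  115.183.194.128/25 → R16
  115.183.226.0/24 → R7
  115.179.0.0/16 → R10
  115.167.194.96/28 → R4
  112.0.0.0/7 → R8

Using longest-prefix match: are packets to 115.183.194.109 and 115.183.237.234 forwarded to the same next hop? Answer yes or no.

115.183.194.109: longest match 115.183.128.0/17 -> R14
115.183.237.234: longest match 115.183.128.0/17 -> R14

yes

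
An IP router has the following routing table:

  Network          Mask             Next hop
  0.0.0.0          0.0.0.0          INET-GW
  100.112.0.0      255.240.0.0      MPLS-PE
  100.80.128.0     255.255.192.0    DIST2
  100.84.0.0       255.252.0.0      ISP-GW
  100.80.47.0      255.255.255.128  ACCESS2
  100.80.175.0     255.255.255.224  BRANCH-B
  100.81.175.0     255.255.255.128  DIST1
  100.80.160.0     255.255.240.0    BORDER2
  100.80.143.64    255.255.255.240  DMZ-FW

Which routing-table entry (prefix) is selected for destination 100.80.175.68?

Entries matching 100.80.175.68:
  0.0.0.0/0 (default, matches everything)
  100.80.128.0/18 (100.80.128.0 - 100.80.191.255)
  100.80.160.0/20 (100.80.160.0 - 100.80.175.255)
Most specific is 100.80.160.0/20.

100.80.160.0/20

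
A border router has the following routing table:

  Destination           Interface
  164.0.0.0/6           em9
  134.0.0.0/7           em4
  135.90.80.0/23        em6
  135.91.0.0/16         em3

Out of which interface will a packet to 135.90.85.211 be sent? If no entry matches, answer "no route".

Routes whose prefix contains 135.90.85.211:
  134.0.0.0/7 (134.0.0.0 - 135.255.255.255) -> em4
More-specific entries that do NOT match:
  135.90.80.0/23 (135.90.80.0 - 135.90.81.255) does not contain 135.90.85.211
  135.91.0.0/16 (135.91.0.0 - 135.91.255.255) does not contain 135.90.85.211
Longest matching prefix is /7 -> interface em4.

em4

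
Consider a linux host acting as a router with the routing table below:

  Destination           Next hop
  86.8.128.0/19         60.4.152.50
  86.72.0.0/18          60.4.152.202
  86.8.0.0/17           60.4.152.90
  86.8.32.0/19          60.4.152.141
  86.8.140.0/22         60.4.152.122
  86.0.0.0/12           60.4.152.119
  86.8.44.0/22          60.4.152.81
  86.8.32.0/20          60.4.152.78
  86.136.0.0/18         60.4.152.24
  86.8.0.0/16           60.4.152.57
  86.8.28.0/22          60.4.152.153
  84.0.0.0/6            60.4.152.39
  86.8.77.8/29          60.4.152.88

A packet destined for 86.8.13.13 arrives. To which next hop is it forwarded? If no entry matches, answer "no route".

60.4.152.90

Routes whose prefix contains 86.8.13.13:
  84.0.0.0/6 (84.0.0.0 - 87.255.255.255) -> 60.4.152.39
  86.0.0.0/12 (86.0.0.0 - 86.15.255.255) -> 60.4.152.119
  86.8.0.0/16 (86.8.0.0 - 86.8.255.255) -> 60.4.152.57
  86.8.0.0/17 (86.8.0.0 - 86.8.127.255) -> 60.4.152.90
More-specific entries that do NOT match:
  86.8.77.8/29 (86.8.77.8 - 86.8.77.15) does not contain 86.8.13.13
  86.8.140.0/22 (86.8.140.0 - 86.8.143.255) does not contain 86.8.13.13
  86.8.44.0/22 (86.8.44.0 - 86.8.47.255) does not contain 86.8.13.13
  86.8.28.0/22 (86.8.28.0 - 86.8.31.255) does not contain 86.8.13.13
  86.8.32.0/20 (86.8.32.0 - 86.8.47.255) does not contain 86.8.13.13
  86.8.128.0/19 (86.8.128.0 - 86.8.159.255) does not contain 86.8.13.13
  86.8.32.0/19 (86.8.32.0 - 86.8.63.255) does not contain 86.8.13.13
  86.72.0.0/18 (86.72.0.0 - 86.72.63.255) does not contain 86.8.13.13
  86.136.0.0/18 (86.136.0.0 - 86.136.63.255) does not contain 86.8.13.13
Longest matching prefix is /17 -> next hop 60.4.152.90.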